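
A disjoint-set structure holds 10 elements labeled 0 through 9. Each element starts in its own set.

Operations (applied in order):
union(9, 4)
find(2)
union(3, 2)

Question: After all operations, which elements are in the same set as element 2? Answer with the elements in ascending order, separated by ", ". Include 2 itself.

Step 1: union(9, 4) -> merged; set of 9 now {4, 9}
Step 2: find(2) -> no change; set of 2 is {2}
Step 3: union(3, 2) -> merged; set of 3 now {2, 3}
Component of 2: {2, 3}

Answer: 2, 3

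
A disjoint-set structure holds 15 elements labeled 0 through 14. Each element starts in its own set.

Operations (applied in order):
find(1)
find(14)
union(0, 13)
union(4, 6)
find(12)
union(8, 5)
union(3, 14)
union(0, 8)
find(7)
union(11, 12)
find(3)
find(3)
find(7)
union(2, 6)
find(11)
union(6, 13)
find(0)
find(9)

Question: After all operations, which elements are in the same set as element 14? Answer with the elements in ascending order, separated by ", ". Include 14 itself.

Step 1: find(1) -> no change; set of 1 is {1}
Step 2: find(14) -> no change; set of 14 is {14}
Step 3: union(0, 13) -> merged; set of 0 now {0, 13}
Step 4: union(4, 6) -> merged; set of 4 now {4, 6}
Step 5: find(12) -> no change; set of 12 is {12}
Step 6: union(8, 5) -> merged; set of 8 now {5, 8}
Step 7: union(3, 14) -> merged; set of 3 now {3, 14}
Step 8: union(0, 8) -> merged; set of 0 now {0, 5, 8, 13}
Step 9: find(7) -> no change; set of 7 is {7}
Step 10: union(11, 12) -> merged; set of 11 now {11, 12}
Step 11: find(3) -> no change; set of 3 is {3, 14}
Step 12: find(3) -> no change; set of 3 is {3, 14}
Step 13: find(7) -> no change; set of 7 is {7}
Step 14: union(2, 6) -> merged; set of 2 now {2, 4, 6}
Step 15: find(11) -> no change; set of 11 is {11, 12}
Step 16: union(6, 13) -> merged; set of 6 now {0, 2, 4, 5, 6, 8, 13}
Step 17: find(0) -> no change; set of 0 is {0, 2, 4, 5, 6, 8, 13}
Step 18: find(9) -> no change; set of 9 is {9}
Component of 14: {3, 14}

Answer: 3, 14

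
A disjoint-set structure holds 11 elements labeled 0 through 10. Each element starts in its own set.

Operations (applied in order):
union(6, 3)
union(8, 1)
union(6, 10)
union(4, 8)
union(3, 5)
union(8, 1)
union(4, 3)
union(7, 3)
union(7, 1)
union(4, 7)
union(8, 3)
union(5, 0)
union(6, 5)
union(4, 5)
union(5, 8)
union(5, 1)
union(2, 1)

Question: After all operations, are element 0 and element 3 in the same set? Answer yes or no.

Step 1: union(6, 3) -> merged; set of 6 now {3, 6}
Step 2: union(8, 1) -> merged; set of 8 now {1, 8}
Step 3: union(6, 10) -> merged; set of 6 now {3, 6, 10}
Step 4: union(4, 8) -> merged; set of 4 now {1, 4, 8}
Step 5: union(3, 5) -> merged; set of 3 now {3, 5, 6, 10}
Step 6: union(8, 1) -> already same set; set of 8 now {1, 4, 8}
Step 7: union(4, 3) -> merged; set of 4 now {1, 3, 4, 5, 6, 8, 10}
Step 8: union(7, 3) -> merged; set of 7 now {1, 3, 4, 5, 6, 7, 8, 10}
Step 9: union(7, 1) -> already same set; set of 7 now {1, 3, 4, 5, 6, 7, 8, 10}
Step 10: union(4, 7) -> already same set; set of 4 now {1, 3, 4, 5, 6, 7, 8, 10}
Step 11: union(8, 3) -> already same set; set of 8 now {1, 3, 4, 5, 6, 7, 8, 10}
Step 12: union(5, 0) -> merged; set of 5 now {0, 1, 3, 4, 5, 6, 7, 8, 10}
Step 13: union(6, 5) -> already same set; set of 6 now {0, 1, 3, 4, 5, 6, 7, 8, 10}
Step 14: union(4, 5) -> already same set; set of 4 now {0, 1, 3, 4, 5, 6, 7, 8, 10}
Step 15: union(5, 8) -> already same set; set of 5 now {0, 1, 3, 4, 5, 6, 7, 8, 10}
Step 16: union(5, 1) -> already same set; set of 5 now {0, 1, 3, 4, 5, 6, 7, 8, 10}
Step 17: union(2, 1) -> merged; set of 2 now {0, 1, 2, 3, 4, 5, 6, 7, 8, 10}
Set of 0: {0, 1, 2, 3, 4, 5, 6, 7, 8, 10}; 3 is a member.

Answer: yes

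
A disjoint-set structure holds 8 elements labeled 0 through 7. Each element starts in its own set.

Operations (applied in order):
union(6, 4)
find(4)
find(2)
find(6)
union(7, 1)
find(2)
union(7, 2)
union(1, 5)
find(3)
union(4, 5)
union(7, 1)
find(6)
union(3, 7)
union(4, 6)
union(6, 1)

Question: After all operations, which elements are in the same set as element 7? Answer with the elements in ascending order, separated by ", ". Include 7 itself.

Step 1: union(6, 4) -> merged; set of 6 now {4, 6}
Step 2: find(4) -> no change; set of 4 is {4, 6}
Step 3: find(2) -> no change; set of 2 is {2}
Step 4: find(6) -> no change; set of 6 is {4, 6}
Step 5: union(7, 1) -> merged; set of 7 now {1, 7}
Step 6: find(2) -> no change; set of 2 is {2}
Step 7: union(7, 2) -> merged; set of 7 now {1, 2, 7}
Step 8: union(1, 5) -> merged; set of 1 now {1, 2, 5, 7}
Step 9: find(3) -> no change; set of 3 is {3}
Step 10: union(4, 5) -> merged; set of 4 now {1, 2, 4, 5, 6, 7}
Step 11: union(7, 1) -> already same set; set of 7 now {1, 2, 4, 5, 6, 7}
Step 12: find(6) -> no change; set of 6 is {1, 2, 4, 5, 6, 7}
Step 13: union(3, 7) -> merged; set of 3 now {1, 2, 3, 4, 5, 6, 7}
Step 14: union(4, 6) -> already same set; set of 4 now {1, 2, 3, 4, 5, 6, 7}
Step 15: union(6, 1) -> already same set; set of 6 now {1, 2, 3, 4, 5, 6, 7}
Component of 7: {1, 2, 3, 4, 5, 6, 7}

Answer: 1, 2, 3, 4, 5, 6, 7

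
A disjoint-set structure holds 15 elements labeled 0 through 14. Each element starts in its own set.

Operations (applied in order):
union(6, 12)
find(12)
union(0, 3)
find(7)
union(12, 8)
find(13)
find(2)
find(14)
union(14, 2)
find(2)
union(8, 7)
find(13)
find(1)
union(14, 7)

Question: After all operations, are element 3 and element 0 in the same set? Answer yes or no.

Step 1: union(6, 12) -> merged; set of 6 now {6, 12}
Step 2: find(12) -> no change; set of 12 is {6, 12}
Step 3: union(0, 3) -> merged; set of 0 now {0, 3}
Step 4: find(7) -> no change; set of 7 is {7}
Step 5: union(12, 8) -> merged; set of 12 now {6, 8, 12}
Step 6: find(13) -> no change; set of 13 is {13}
Step 7: find(2) -> no change; set of 2 is {2}
Step 8: find(14) -> no change; set of 14 is {14}
Step 9: union(14, 2) -> merged; set of 14 now {2, 14}
Step 10: find(2) -> no change; set of 2 is {2, 14}
Step 11: union(8, 7) -> merged; set of 8 now {6, 7, 8, 12}
Step 12: find(13) -> no change; set of 13 is {13}
Step 13: find(1) -> no change; set of 1 is {1}
Step 14: union(14, 7) -> merged; set of 14 now {2, 6, 7, 8, 12, 14}
Set of 3: {0, 3}; 0 is a member.

Answer: yes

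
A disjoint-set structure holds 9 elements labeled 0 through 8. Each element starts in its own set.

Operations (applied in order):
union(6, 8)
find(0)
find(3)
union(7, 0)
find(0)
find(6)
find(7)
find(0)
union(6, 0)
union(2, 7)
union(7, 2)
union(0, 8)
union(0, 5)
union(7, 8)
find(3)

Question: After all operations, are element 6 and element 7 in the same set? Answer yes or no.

Step 1: union(6, 8) -> merged; set of 6 now {6, 8}
Step 2: find(0) -> no change; set of 0 is {0}
Step 3: find(3) -> no change; set of 3 is {3}
Step 4: union(7, 0) -> merged; set of 7 now {0, 7}
Step 5: find(0) -> no change; set of 0 is {0, 7}
Step 6: find(6) -> no change; set of 6 is {6, 8}
Step 7: find(7) -> no change; set of 7 is {0, 7}
Step 8: find(0) -> no change; set of 0 is {0, 7}
Step 9: union(6, 0) -> merged; set of 6 now {0, 6, 7, 8}
Step 10: union(2, 7) -> merged; set of 2 now {0, 2, 6, 7, 8}
Step 11: union(7, 2) -> already same set; set of 7 now {0, 2, 6, 7, 8}
Step 12: union(0, 8) -> already same set; set of 0 now {0, 2, 6, 7, 8}
Step 13: union(0, 5) -> merged; set of 0 now {0, 2, 5, 6, 7, 8}
Step 14: union(7, 8) -> already same set; set of 7 now {0, 2, 5, 6, 7, 8}
Step 15: find(3) -> no change; set of 3 is {3}
Set of 6: {0, 2, 5, 6, 7, 8}; 7 is a member.

Answer: yes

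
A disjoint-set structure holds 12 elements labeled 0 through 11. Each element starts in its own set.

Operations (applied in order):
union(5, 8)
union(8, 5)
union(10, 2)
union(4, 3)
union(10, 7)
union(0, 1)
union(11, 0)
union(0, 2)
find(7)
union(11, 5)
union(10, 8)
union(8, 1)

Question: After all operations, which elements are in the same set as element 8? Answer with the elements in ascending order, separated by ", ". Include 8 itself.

Step 1: union(5, 8) -> merged; set of 5 now {5, 8}
Step 2: union(8, 5) -> already same set; set of 8 now {5, 8}
Step 3: union(10, 2) -> merged; set of 10 now {2, 10}
Step 4: union(4, 3) -> merged; set of 4 now {3, 4}
Step 5: union(10, 7) -> merged; set of 10 now {2, 7, 10}
Step 6: union(0, 1) -> merged; set of 0 now {0, 1}
Step 7: union(11, 0) -> merged; set of 11 now {0, 1, 11}
Step 8: union(0, 2) -> merged; set of 0 now {0, 1, 2, 7, 10, 11}
Step 9: find(7) -> no change; set of 7 is {0, 1, 2, 7, 10, 11}
Step 10: union(11, 5) -> merged; set of 11 now {0, 1, 2, 5, 7, 8, 10, 11}
Step 11: union(10, 8) -> already same set; set of 10 now {0, 1, 2, 5, 7, 8, 10, 11}
Step 12: union(8, 1) -> already same set; set of 8 now {0, 1, 2, 5, 7, 8, 10, 11}
Component of 8: {0, 1, 2, 5, 7, 8, 10, 11}

Answer: 0, 1, 2, 5, 7, 8, 10, 11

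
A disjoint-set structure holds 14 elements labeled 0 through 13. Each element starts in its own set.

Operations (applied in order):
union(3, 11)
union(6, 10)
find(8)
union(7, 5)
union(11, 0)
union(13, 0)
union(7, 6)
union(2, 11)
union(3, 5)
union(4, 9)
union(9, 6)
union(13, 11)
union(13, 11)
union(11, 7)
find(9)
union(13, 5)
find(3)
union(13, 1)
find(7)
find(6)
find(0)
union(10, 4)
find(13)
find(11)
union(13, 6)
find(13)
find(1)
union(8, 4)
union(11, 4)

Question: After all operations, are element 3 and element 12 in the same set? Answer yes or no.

Step 1: union(3, 11) -> merged; set of 3 now {3, 11}
Step 2: union(6, 10) -> merged; set of 6 now {6, 10}
Step 3: find(8) -> no change; set of 8 is {8}
Step 4: union(7, 5) -> merged; set of 7 now {5, 7}
Step 5: union(11, 0) -> merged; set of 11 now {0, 3, 11}
Step 6: union(13, 0) -> merged; set of 13 now {0, 3, 11, 13}
Step 7: union(7, 6) -> merged; set of 7 now {5, 6, 7, 10}
Step 8: union(2, 11) -> merged; set of 2 now {0, 2, 3, 11, 13}
Step 9: union(3, 5) -> merged; set of 3 now {0, 2, 3, 5, 6, 7, 10, 11, 13}
Step 10: union(4, 9) -> merged; set of 4 now {4, 9}
Step 11: union(9, 6) -> merged; set of 9 now {0, 2, 3, 4, 5, 6, 7, 9, 10, 11, 13}
Step 12: union(13, 11) -> already same set; set of 13 now {0, 2, 3, 4, 5, 6, 7, 9, 10, 11, 13}
Step 13: union(13, 11) -> already same set; set of 13 now {0, 2, 3, 4, 5, 6, 7, 9, 10, 11, 13}
Step 14: union(11, 7) -> already same set; set of 11 now {0, 2, 3, 4, 5, 6, 7, 9, 10, 11, 13}
Step 15: find(9) -> no change; set of 9 is {0, 2, 3, 4, 5, 6, 7, 9, 10, 11, 13}
Step 16: union(13, 5) -> already same set; set of 13 now {0, 2, 3, 4, 5, 6, 7, 9, 10, 11, 13}
Step 17: find(3) -> no change; set of 3 is {0, 2, 3, 4, 5, 6, 7, 9, 10, 11, 13}
Step 18: union(13, 1) -> merged; set of 13 now {0, 1, 2, 3, 4, 5, 6, 7, 9, 10, 11, 13}
Step 19: find(7) -> no change; set of 7 is {0, 1, 2, 3, 4, 5, 6, 7, 9, 10, 11, 13}
Step 20: find(6) -> no change; set of 6 is {0, 1, 2, 3, 4, 5, 6, 7, 9, 10, 11, 13}
Step 21: find(0) -> no change; set of 0 is {0, 1, 2, 3, 4, 5, 6, 7, 9, 10, 11, 13}
Step 22: union(10, 4) -> already same set; set of 10 now {0, 1, 2, 3, 4, 5, 6, 7, 9, 10, 11, 13}
Step 23: find(13) -> no change; set of 13 is {0, 1, 2, 3, 4, 5, 6, 7, 9, 10, 11, 13}
Step 24: find(11) -> no change; set of 11 is {0, 1, 2, 3, 4, 5, 6, 7, 9, 10, 11, 13}
Step 25: union(13, 6) -> already same set; set of 13 now {0, 1, 2, 3, 4, 5, 6, 7, 9, 10, 11, 13}
Step 26: find(13) -> no change; set of 13 is {0, 1, 2, 3, 4, 5, 6, 7, 9, 10, 11, 13}
Step 27: find(1) -> no change; set of 1 is {0, 1, 2, 3, 4, 5, 6, 7, 9, 10, 11, 13}
Step 28: union(8, 4) -> merged; set of 8 now {0, 1, 2, 3, 4, 5, 6, 7, 8, 9, 10, 11, 13}
Step 29: union(11, 4) -> already same set; set of 11 now {0, 1, 2, 3, 4, 5, 6, 7, 8, 9, 10, 11, 13}
Set of 3: {0, 1, 2, 3, 4, 5, 6, 7, 8, 9, 10, 11, 13}; 12 is not a member.

Answer: no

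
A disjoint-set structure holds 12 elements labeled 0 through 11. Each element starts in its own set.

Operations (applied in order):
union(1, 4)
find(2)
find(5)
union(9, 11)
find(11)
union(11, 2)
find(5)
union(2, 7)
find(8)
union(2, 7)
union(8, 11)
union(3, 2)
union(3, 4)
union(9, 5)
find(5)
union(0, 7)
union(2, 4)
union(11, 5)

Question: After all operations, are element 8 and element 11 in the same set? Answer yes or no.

Step 1: union(1, 4) -> merged; set of 1 now {1, 4}
Step 2: find(2) -> no change; set of 2 is {2}
Step 3: find(5) -> no change; set of 5 is {5}
Step 4: union(9, 11) -> merged; set of 9 now {9, 11}
Step 5: find(11) -> no change; set of 11 is {9, 11}
Step 6: union(11, 2) -> merged; set of 11 now {2, 9, 11}
Step 7: find(5) -> no change; set of 5 is {5}
Step 8: union(2, 7) -> merged; set of 2 now {2, 7, 9, 11}
Step 9: find(8) -> no change; set of 8 is {8}
Step 10: union(2, 7) -> already same set; set of 2 now {2, 7, 9, 11}
Step 11: union(8, 11) -> merged; set of 8 now {2, 7, 8, 9, 11}
Step 12: union(3, 2) -> merged; set of 3 now {2, 3, 7, 8, 9, 11}
Step 13: union(3, 4) -> merged; set of 3 now {1, 2, 3, 4, 7, 8, 9, 11}
Step 14: union(9, 5) -> merged; set of 9 now {1, 2, 3, 4, 5, 7, 8, 9, 11}
Step 15: find(5) -> no change; set of 5 is {1, 2, 3, 4, 5, 7, 8, 9, 11}
Step 16: union(0, 7) -> merged; set of 0 now {0, 1, 2, 3, 4, 5, 7, 8, 9, 11}
Step 17: union(2, 4) -> already same set; set of 2 now {0, 1, 2, 3, 4, 5, 7, 8, 9, 11}
Step 18: union(11, 5) -> already same set; set of 11 now {0, 1, 2, 3, 4, 5, 7, 8, 9, 11}
Set of 8: {0, 1, 2, 3, 4, 5, 7, 8, 9, 11}; 11 is a member.

Answer: yes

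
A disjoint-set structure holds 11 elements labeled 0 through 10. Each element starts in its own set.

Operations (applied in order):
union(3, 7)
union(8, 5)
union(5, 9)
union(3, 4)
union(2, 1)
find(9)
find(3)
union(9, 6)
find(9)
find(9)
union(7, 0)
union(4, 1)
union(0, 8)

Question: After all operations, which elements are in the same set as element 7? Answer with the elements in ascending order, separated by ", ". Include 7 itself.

Step 1: union(3, 7) -> merged; set of 3 now {3, 7}
Step 2: union(8, 5) -> merged; set of 8 now {5, 8}
Step 3: union(5, 9) -> merged; set of 5 now {5, 8, 9}
Step 4: union(3, 4) -> merged; set of 3 now {3, 4, 7}
Step 5: union(2, 1) -> merged; set of 2 now {1, 2}
Step 6: find(9) -> no change; set of 9 is {5, 8, 9}
Step 7: find(3) -> no change; set of 3 is {3, 4, 7}
Step 8: union(9, 6) -> merged; set of 9 now {5, 6, 8, 9}
Step 9: find(9) -> no change; set of 9 is {5, 6, 8, 9}
Step 10: find(9) -> no change; set of 9 is {5, 6, 8, 9}
Step 11: union(7, 0) -> merged; set of 7 now {0, 3, 4, 7}
Step 12: union(4, 1) -> merged; set of 4 now {0, 1, 2, 3, 4, 7}
Step 13: union(0, 8) -> merged; set of 0 now {0, 1, 2, 3, 4, 5, 6, 7, 8, 9}
Component of 7: {0, 1, 2, 3, 4, 5, 6, 7, 8, 9}

Answer: 0, 1, 2, 3, 4, 5, 6, 7, 8, 9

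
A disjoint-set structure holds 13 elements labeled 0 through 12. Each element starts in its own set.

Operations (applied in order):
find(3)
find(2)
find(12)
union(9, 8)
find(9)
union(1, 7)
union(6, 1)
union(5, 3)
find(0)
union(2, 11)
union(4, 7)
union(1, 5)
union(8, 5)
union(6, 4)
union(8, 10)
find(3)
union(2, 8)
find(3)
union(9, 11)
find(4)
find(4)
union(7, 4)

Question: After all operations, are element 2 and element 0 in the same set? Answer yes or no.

Step 1: find(3) -> no change; set of 3 is {3}
Step 2: find(2) -> no change; set of 2 is {2}
Step 3: find(12) -> no change; set of 12 is {12}
Step 4: union(9, 8) -> merged; set of 9 now {8, 9}
Step 5: find(9) -> no change; set of 9 is {8, 9}
Step 6: union(1, 7) -> merged; set of 1 now {1, 7}
Step 7: union(6, 1) -> merged; set of 6 now {1, 6, 7}
Step 8: union(5, 3) -> merged; set of 5 now {3, 5}
Step 9: find(0) -> no change; set of 0 is {0}
Step 10: union(2, 11) -> merged; set of 2 now {2, 11}
Step 11: union(4, 7) -> merged; set of 4 now {1, 4, 6, 7}
Step 12: union(1, 5) -> merged; set of 1 now {1, 3, 4, 5, 6, 7}
Step 13: union(8, 5) -> merged; set of 8 now {1, 3, 4, 5, 6, 7, 8, 9}
Step 14: union(6, 4) -> already same set; set of 6 now {1, 3, 4, 5, 6, 7, 8, 9}
Step 15: union(8, 10) -> merged; set of 8 now {1, 3, 4, 5, 6, 7, 8, 9, 10}
Step 16: find(3) -> no change; set of 3 is {1, 3, 4, 5, 6, 7, 8, 9, 10}
Step 17: union(2, 8) -> merged; set of 2 now {1, 2, 3, 4, 5, 6, 7, 8, 9, 10, 11}
Step 18: find(3) -> no change; set of 3 is {1, 2, 3, 4, 5, 6, 7, 8, 9, 10, 11}
Step 19: union(9, 11) -> already same set; set of 9 now {1, 2, 3, 4, 5, 6, 7, 8, 9, 10, 11}
Step 20: find(4) -> no change; set of 4 is {1, 2, 3, 4, 5, 6, 7, 8, 9, 10, 11}
Step 21: find(4) -> no change; set of 4 is {1, 2, 3, 4, 5, 6, 7, 8, 9, 10, 11}
Step 22: union(7, 4) -> already same set; set of 7 now {1, 2, 3, 4, 5, 6, 7, 8, 9, 10, 11}
Set of 2: {1, 2, 3, 4, 5, 6, 7, 8, 9, 10, 11}; 0 is not a member.

Answer: no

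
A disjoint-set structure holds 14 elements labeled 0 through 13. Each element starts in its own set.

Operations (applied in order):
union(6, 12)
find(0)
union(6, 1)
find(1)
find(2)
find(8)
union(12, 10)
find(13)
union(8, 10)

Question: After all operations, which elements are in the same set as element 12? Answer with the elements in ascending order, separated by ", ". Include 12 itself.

Answer: 1, 6, 8, 10, 12

Derivation:
Step 1: union(6, 12) -> merged; set of 6 now {6, 12}
Step 2: find(0) -> no change; set of 0 is {0}
Step 3: union(6, 1) -> merged; set of 6 now {1, 6, 12}
Step 4: find(1) -> no change; set of 1 is {1, 6, 12}
Step 5: find(2) -> no change; set of 2 is {2}
Step 6: find(8) -> no change; set of 8 is {8}
Step 7: union(12, 10) -> merged; set of 12 now {1, 6, 10, 12}
Step 8: find(13) -> no change; set of 13 is {13}
Step 9: union(8, 10) -> merged; set of 8 now {1, 6, 8, 10, 12}
Component of 12: {1, 6, 8, 10, 12}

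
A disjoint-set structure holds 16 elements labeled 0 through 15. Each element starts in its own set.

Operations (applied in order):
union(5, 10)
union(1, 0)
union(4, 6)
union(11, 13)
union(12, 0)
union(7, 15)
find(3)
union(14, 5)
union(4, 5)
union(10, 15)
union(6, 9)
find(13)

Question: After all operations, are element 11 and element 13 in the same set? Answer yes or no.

Answer: yes

Derivation:
Step 1: union(5, 10) -> merged; set of 5 now {5, 10}
Step 2: union(1, 0) -> merged; set of 1 now {0, 1}
Step 3: union(4, 6) -> merged; set of 4 now {4, 6}
Step 4: union(11, 13) -> merged; set of 11 now {11, 13}
Step 5: union(12, 0) -> merged; set of 12 now {0, 1, 12}
Step 6: union(7, 15) -> merged; set of 7 now {7, 15}
Step 7: find(3) -> no change; set of 3 is {3}
Step 8: union(14, 5) -> merged; set of 14 now {5, 10, 14}
Step 9: union(4, 5) -> merged; set of 4 now {4, 5, 6, 10, 14}
Step 10: union(10, 15) -> merged; set of 10 now {4, 5, 6, 7, 10, 14, 15}
Step 11: union(6, 9) -> merged; set of 6 now {4, 5, 6, 7, 9, 10, 14, 15}
Step 12: find(13) -> no change; set of 13 is {11, 13}
Set of 11: {11, 13}; 13 is a member.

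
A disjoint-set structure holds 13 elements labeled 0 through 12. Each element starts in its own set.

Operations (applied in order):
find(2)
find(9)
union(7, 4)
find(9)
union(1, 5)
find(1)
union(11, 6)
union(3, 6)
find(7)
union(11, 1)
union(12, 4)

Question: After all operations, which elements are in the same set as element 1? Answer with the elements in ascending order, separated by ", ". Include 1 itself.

Step 1: find(2) -> no change; set of 2 is {2}
Step 2: find(9) -> no change; set of 9 is {9}
Step 3: union(7, 4) -> merged; set of 7 now {4, 7}
Step 4: find(9) -> no change; set of 9 is {9}
Step 5: union(1, 5) -> merged; set of 1 now {1, 5}
Step 6: find(1) -> no change; set of 1 is {1, 5}
Step 7: union(11, 6) -> merged; set of 11 now {6, 11}
Step 8: union(3, 6) -> merged; set of 3 now {3, 6, 11}
Step 9: find(7) -> no change; set of 7 is {4, 7}
Step 10: union(11, 1) -> merged; set of 11 now {1, 3, 5, 6, 11}
Step 11: union(12, 4) -> merged; set of 12 now {4, 7, 12}
Component of 1: {1, 3, 5, 6, 11}

Answer: 1, 3, 5, 6, 11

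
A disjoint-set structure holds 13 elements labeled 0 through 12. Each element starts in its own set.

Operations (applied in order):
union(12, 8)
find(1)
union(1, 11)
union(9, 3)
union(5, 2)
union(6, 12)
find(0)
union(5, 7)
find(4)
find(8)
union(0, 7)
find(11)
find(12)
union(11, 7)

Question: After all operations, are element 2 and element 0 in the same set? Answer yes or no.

Step 1: union(12, 8) -> merged; set of 12 now {8, 12}
Step 2: find(1) -> no change; set of 1 is {1}
Step 3: union(1, 11) -> merged; set of 1 now {1, 11}
Step 4: union(9, 3) -> merged; set of 9 now {3, 9}
Step 5: union(5, 2) -> merged; set of 5 now {2, 5}
Step 6: union(6, 12) -> merged; set of 6 now {6, 8, 12}
Step 7: find(0) -> no change; set of 0 is {0}
Step 8: union(5, 7) -> merged; set of 5 now {2, 5, 7}
Step 9: find(4) -> no change; set of 4 is {4}
Step 10: find(8) -> no change; set of 8 is {6, 8, 12}
Step 11: union(0, 7) -> merged; set of 0 now {0, 2, 5, 7}
Step 12: find(11) -> no change; set of 11 is {1, 11}
Step 13: find(12) -> no change; set of 12 is {6, 8, 12}
Step 14: union(11, 7) -> merged; set of 11 now {0, 1, 2, 5, 7, 11}
Set of 2: {0, 1, 2, 5, 7, 11}; 0 is a member.

Answer: yes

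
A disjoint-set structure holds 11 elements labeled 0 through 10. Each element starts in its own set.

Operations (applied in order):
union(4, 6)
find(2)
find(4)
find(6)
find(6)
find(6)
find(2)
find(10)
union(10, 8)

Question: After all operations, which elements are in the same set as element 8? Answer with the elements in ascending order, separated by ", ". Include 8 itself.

Answer: 8, 10

Derivation:
Step 1: union(4, 6) -> merged; set of 4 now {4, 6}
Step 2: find(2) -> no change; set of 2 is {2}
Step 3: find(4) -> no change; set of 4 is {4, 6}
Step 4: find(6) -> no change; set of 6 is {4, 6}
Step 5: find(6) -> no change; set of 6 is {4, 6}
Step 6: find(6) -> no change; set of 6 is {4, 6}
Step 7: find(2) -> no change; set of 2 is {2}
Step 8: find(10) -> no change; set of 10 is {10}
Step 9: union(10, 8) -> merged; set of 10 now {8, 10}
Component of 8: {8, 10}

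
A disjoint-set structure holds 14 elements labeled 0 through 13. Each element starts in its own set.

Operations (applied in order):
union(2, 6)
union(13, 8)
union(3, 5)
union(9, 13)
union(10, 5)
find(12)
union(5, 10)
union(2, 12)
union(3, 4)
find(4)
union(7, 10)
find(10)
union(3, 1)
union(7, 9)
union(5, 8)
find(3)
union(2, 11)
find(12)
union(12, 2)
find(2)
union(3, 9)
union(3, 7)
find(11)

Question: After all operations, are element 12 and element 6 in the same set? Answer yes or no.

Answer: yes

Derivation:
Step 1: union(2, 6) -> merged; set of 2 now {2, 6}
Step 2: union(13, 8) -> merged; set of 13 now {8, 13}
Step 3: union(3, 5) -> merged; set of 3 now {3, 5}
Step 4: union(9, 13) -> merged; set of 9 now {8, 9, 13}
Step 5: union(10, 5) -> merged; set of 10 now {3, 5, 10}
Step 6: find(12) -> no change; set of 12 is {12}
Step 7: union(5, 10) -> already same set; set of 5 now {3, 5, 10}
Step 8: union(2, 12) -> merged; set of 2 now {2, 6, 12}
Step 9: union(3, 4) -> merged; set of 3 now {3, 4, 5, 10}
Step 10: find(4) -> no change; set of 4 is {3, 4, 5, 10}
Step 11: union(7, 10) -> merged; set of 7 now {3, 4, 5, 7, 10}
Step 12: find(10) -> no change; set of 10 is {3, 4, 5, 7, 10}
Step 13: union(3, 1) -> merged; set of 3 now {1, 3, 4, 5, 7, 10}
Step 14: union(7, 9) -> merged; set of 7 now {1, 3, 4, 5, 7, 8, 9, 10, 13}
Step 15: union(5, 8) -> already same set; set of 5 now {1, 3, 4, 5, 7, 8, 9, 10, 13}
Step 16: find(3) -> no change; set of 3 is {1, 3, 4, 5, 7, 8, 9, 10, 13}
Step 17: union(2, 11) -> merged; set of 2 now {2, 6, 11, 12}
Step 18: find(12) -> no change; set of 12 is {2, 6, 11, 12}
Step 19: union(12, 2) -> already same set; set of 12 now {2, 6, 11, 12}
Step 20: find(2) -> no change; set of 2 is {2, 6, 11, 12}
Step 21: union(3, 9) -> already same set; set of 3 now {1, 3, 4, 5, 7, 8, 9, 10, 13}
Step 22: union(3, 7) -> already same set; set of 3 now {1, 3, 4, 5, 7, 8, 9, 10, 13}
Step 23: find(11) -> no change; set of 11 is {2, 6, 11, 12}
Set of 12: {2, 6, 11, 12}; 6 is a member.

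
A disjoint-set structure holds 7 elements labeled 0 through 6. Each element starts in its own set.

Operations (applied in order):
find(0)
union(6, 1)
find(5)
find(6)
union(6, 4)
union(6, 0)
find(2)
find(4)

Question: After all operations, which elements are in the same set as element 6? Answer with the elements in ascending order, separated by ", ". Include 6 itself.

Step 1: find(0) -> no change; set of 0 is {0}
Step 2: union(6, 1) -> merged; set of 6 now {1, 6}
Step 3: find(5) -> no change; set of 5 is {5}
Step 4: find(6) -> no change; set of 6 is {1, 6}
Step 5: union(6, 4) -> merged; set of 6 now {1, 4, 6}
Step 6: union(6, 0) -> merged; set of 6 now {0, 1, 4, 6}
Step 7: find(2) -> no change; set of 2 is {2}
Step 8: find(4) -> no change; set of 4 is {0, 1, 4, 6}
Component of 6: {0, 1, 4, 6}

Answer: 0, 1, 4, 6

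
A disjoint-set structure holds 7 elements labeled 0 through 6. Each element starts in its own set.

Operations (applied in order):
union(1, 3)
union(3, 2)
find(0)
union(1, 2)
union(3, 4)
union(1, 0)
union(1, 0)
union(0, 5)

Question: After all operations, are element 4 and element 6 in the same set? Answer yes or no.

Step 1: union(1, 3) -> merged; set of 1 now {1, 3}
Step 2: union(3, 2) -> merged; set of 3 now {1, 2, 3}
Step 3: find(0) -> no change; set of 0 is {0}
Step 4: union(1, 2) -> already same set; set of 1 now {1, 2, 3}
Step 5: union(3, 4) -> merged; set of 3 now {1, 2, 3, 4}
Step 6: union(1, 0) -> merged; set of 1 now {0, 1, 2, 3, 4}
Step 7: union(1, 0) -> already same set; set of 1 now {0, 1, 2, 3, 4}
Step 8: union(0, 5) -> merged; set of 0 now {0, 1, 2, 3, 4, 5}
Set of 4: {0, 1, 2, 3, 4, 5}; 6 is not a member.

Answer: no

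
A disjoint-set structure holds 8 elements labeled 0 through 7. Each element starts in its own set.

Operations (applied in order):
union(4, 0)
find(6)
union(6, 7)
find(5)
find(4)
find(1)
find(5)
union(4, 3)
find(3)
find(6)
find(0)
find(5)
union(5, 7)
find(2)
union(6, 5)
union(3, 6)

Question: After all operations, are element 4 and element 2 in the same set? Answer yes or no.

Step 1: union(4, 0) -> merged; set of 4 now {0, 4}
Step 2: find(6) -> no change; set of 6 is {6}
Step 3: union(6, 7) -> merged; set of 6 now {6, 7}
Step 4: find(5) -> no change; set of 5 is {5}
Step 5: find(4) -> no change; set of 4 is {0, 4}
Step 6: find(1) -> no change; set of 1 is {1}
Step 7: find(5) -> no change; set of 5 is {5}
Step 8: union(4, 3) -> merged; set of 4 now {0, 3, 4}
Step 9: find(3) -> no change; set of 3 is {0, 3, 4}
Step 10: find(6) -> no change; set of 6 is {6, 7}
Step 11: find(0) -> no change; set of 0 is {0, 3, 4}
Step 12: find(5) -> no change; set of 5 is {5}
Step 13: union(5, 7) -> merged; set of 5 now {5, 6, 7}
Step 14: find(2) -> no change; set of 2 is {2}
Step 15: union(6, 5) -> already same set; set of 6 now {5, 6, 7}
Step 16: union(3, 6) -> merged; set of 3 now {0, 3, 4, 5, 6, 7}
Set of 4: {0, 3, 4, 5, 6, 7}; 2 is not a member.

Answer: no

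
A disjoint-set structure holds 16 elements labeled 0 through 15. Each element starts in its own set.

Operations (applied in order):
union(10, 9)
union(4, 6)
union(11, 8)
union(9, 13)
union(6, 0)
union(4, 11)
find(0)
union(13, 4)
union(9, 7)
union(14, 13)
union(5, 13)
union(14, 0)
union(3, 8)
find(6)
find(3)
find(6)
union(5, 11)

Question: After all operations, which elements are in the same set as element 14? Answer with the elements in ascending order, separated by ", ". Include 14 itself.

Step 1: union(10, 9) -> merged; set of 10 now {9, 10}
Step 2: union(4, 6) -> merged; set of 4 now {4, 6}
Step 3: union(11, 8) -> merged; set of 11 now {8, 11}
Step 4: union(9, 13) -> merged; set of 9 now {9, 10, 13}
Step 5: union(6, 0) -> merged; set of 6 now {0, 4, 6}
Step 6: union(4, 11) -> merged; set of 4 now {0, 4, 6, 8, 11}
Step 7: find(0) -> no change; set of 0 is {0, 4, 6, 8, 11}
Step 8: union(13, 4) -> merged; set of 13 now {0, 4, 6, 8, 9, 10, 11, 13}
Step 9: union(9, 7) -> merged; set of 9 now {0, 4, 6, 7, 8, 9, 10, 11, 13}
Step 10: union(14, 13) -> merged; set of 14 now {0, 4, 6, 7, 8, 9, 10, 11, 13, 14}
Step 11: union(5, 13) -> merged; set of 5 now {0, 4, 5, 6, 7, 8, 9, 10, 11, 13, 14}
Step 12: union(14, 0) -> already same set; set of 14 now {0, 4, 5, 6, 7, 8, 9, 10, 11, 13, 14}
Step 13: union(3, 8) -> merged; set of 3 now {0, 3, 4, 5, 6, 7, 8, 9, 10, 11, 13, 14}
Step 14: find(6) -> no change; set of 6 is {0, 3, 4, 5, 6, 7, 8, 9, 10, 11, 13, 14}
Step 15: find(3) -> no change; set of 3 is {0, 3, 4, 5, 6, 7, 8, 9, 10, 11, 13, 14}
Step 16: find(6) -> no change; set of 6 is {0, 3, 4, 5, 6, 7, 8, 9, 10, 11, 13, 14}
Step 17: union(5, 11) -> already same set; set of 5 now {0, 3, 4, 5, 6, 7, 8, 9, 10, 11, 13, 14}
Component of 14: {0, 3, 4, 5, 6, 7, 8, 9, 10, 11, 13, 14}

Answer: 0, 3, 4, 5, 6, 7, 8, 9, 10, 11, 13, 14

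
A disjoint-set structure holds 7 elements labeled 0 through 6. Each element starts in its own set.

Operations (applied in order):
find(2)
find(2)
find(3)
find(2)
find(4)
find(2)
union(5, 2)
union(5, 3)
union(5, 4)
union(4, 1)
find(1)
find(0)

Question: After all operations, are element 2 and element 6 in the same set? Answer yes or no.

Answer: no

Derivation:
Step 1: find(2) -> no change; set of 2 is {2}
Step 2: find(2) -> no change; set of 2 is {2}
Step 3: find(3) -> no change; set of 3 is {3}
Step 4: find(2) -> no change; set of 2 is {2}
Step 5: find(4) -> no change; set of 4 is {4}
Step 6: find(2) -> no change; set of 2 is {2}
Step 7: union(5, 2) -> merged; set of 5 now {2, 5}
Step 8: union(5, 3) -> merged; set of 5 now {2, 3, 5}
Step 9: union(5, 4) -> merged; set of 5 now {2, 3, 4, 5}
Step 10: union(4, 1) -> merged; set of 4 now {1, 2, 3, 4, 5}
Step 11: find(1) -> no change; set of 1 is {1, 2, 3, 4, 5}
Step 12: find(0) -> no change; set of 0 is {0}
Set of 2: {1, 2, 3, 4, 5}; 6 is not a member.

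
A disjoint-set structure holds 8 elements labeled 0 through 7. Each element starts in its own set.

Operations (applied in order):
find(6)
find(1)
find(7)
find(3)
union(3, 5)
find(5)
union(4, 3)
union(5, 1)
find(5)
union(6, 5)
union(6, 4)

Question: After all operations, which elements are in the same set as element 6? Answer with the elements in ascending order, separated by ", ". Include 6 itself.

Answer: 1, 3, 4, 5, 6

Derivation:
Step 1: find(6) -> no change; set of 6 is {6}
Step 2: find(1) -> no change; set of 1 is {1}
Step 3: find(7) -> no change; set of 7 is {7}
Step 4: find(3) -> no change; set of 3 is {3}
Step 5: union(3, 5) -> merged; set of 3 now {3, 5}
Step 6: find(5) -> no change; set of 5 is {3, 5}
Step 7: union(4, 3) -> merged; set of 4 now {3, 4, 5}
Step 8: union(5, 1) -> merged; set of 5 now {1, 3, 4, 5}
Step 9: find(5) -> no change; set of 5 is {1, 3, 4, 5}
Step 10: union(6, 5) -> merged; set of 6 now {1, 3, 4, 5, 6}
Step 11: union(6, 4) -> already same set; set of 6 now {1, 3, 4, 5, 6}
Component of 6: {1, 3, 4, 5, 6}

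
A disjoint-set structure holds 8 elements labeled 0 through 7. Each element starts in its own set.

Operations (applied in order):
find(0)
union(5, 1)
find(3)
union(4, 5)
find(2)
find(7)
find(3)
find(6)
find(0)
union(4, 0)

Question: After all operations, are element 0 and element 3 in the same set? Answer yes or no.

Answer: no

Derivation:
Step 1: find(0) -> no change; set of 0 is {0}
Step 2: union(5, 1) -> merged; set of 5 now {1, 5}
Step 3: find(3) -> no change; set of 3 is {3}
Step 4: union(4, 5) -> merged; set of 4 now {1, 4, 5}
Step 5: find(2) -> no change; set of 2 is {2}
Step 6: find(7) -> no change; set of 7 is {7}
Step 7: find(3) -> no change; set of 3 is {3}
Step 8: find(6) -> no change; set of 6 is {6}
Step 9: find(0) -> no change; set of 0 is {0}
Step 10: union(4, 0) -> merged; set of 4 now {0, 1, 4, 5}
Set of 0: {0, 1, 4, 5}; 3 is not a member.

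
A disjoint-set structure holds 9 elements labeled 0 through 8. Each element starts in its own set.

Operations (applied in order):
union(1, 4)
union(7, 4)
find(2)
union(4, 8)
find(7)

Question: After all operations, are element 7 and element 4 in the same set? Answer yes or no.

Answer: yes

Derivation:
Step 1: union(1, 4) -> merged; set of 1 now {1, 4}
Step 2: union(7, 4) -> merged; set of 7 now {1, 4, 7}
Step 3: find(2) -> no change; set of 2 is {2}
Step 4: union(4, 8) -> merged; set of 4 now {1, 4, 7, 8}
Step 5: find(7) -> no change; set of 7 is {1, 4, 7, 8}
Set of 7: {1, 4, 7, 8}; 4 is a member.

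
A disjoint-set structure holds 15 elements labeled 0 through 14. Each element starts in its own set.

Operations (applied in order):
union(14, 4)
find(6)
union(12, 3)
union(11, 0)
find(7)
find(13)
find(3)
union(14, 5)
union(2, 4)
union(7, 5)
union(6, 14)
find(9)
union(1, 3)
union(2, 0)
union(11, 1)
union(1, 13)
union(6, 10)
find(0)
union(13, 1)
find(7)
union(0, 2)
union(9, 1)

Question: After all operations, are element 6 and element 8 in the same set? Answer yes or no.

Step 1: union(14, 4) -> merged; set of 14 now {4, 14}
Step 2: find(6) -> no change; set of 6 is {6}
Step 3: union(12, 3) -> merged; set of 12 now {3, 12}
Step 4: union(11, 0) -> merged; set of 11 now {0, 11}
Step 5: find(7) -> no change; set of 7 is {7}
Step 6: find(13) -> no change; set of 13 is {13}
Step 7: find(3) -> no change; set of 3 is {3, 12}
Step 8: union(14, 5) -> merged; set of 14 now {4, 5, 14}
Step 9: union(2, 4) -> merged; set of 2 now {2, 4, 5, 14}
Step 10: union(7, 5) -> merged; set of 7 now {2, 4, 5, 7, 14}
Step 11: union(6, 14) -> merged; set of 6 now {2, 4, 5, 6, 7, 14}
Step 12: find(9) -> no change; set of 9 is {9}
Step 13: union(1, 3) -> merged; set of 1 now {1, 3, 12}
Step 14: union(2, 0) -> merged; set of 2 now {0, 2, 4, 5, 6, 7, 11, 14}
Step 15: union(11, 1) -> merged; set of 11 now {0, 1, 2, 3, 4, 5, 6, 7, 11, 12, 14}
Step 16: union(1, 13) -> merged; set of 1 now {0, 1, 2, 3, 4, 5, 6, 7, 11, 12, 13, 14}
Step 17: union(6, 10) -> merged; set of 6 now {0, 1, 2, 3, 4, 5, 6, 7, 10, 11, 12, 13, 14}
Step 18: find(0) -> no change; set of 0 is {0, 1, 2, 3, 4, 5, 6, 7, 10, 11, 12, 13, 14}
Step 19: union(13, 1) -> already same set; set of 13 now {0, 1, 2, 3, 4, 5, 6, 7, 10, 11, 12, 13, 14}
Step 20: find(7) -> no change; set of 7 is {0, 1, 2, 3, 4, 5, 6, 7, 10, 11, 12, 13, 14}
Step 21: union(0, 2) -> already same set; set of 0 now {0, 1, 2, 3, 4, 5, 6, 7, 10, 11, 12, 13, 14}
Step 22: union(9, 1) -> merged; set of 9 now {0, 1, 2, 3, 4, 5, 6, 7, 9, 10, 11, 12, 13, 14}
Set of 6: {0, 1, 2, 3, 4, 5, 6, 7, 9, 10, 11, 12, 13, 14}; 8 is not a member.

Answer: no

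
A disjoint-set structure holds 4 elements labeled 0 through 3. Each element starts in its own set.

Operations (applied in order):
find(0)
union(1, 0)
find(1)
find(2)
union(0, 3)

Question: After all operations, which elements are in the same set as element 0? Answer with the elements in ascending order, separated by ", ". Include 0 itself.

Answer: 0, 1, 3

Derivation:
Step 1: find(0) -> no change; set of 0 is {0}
Step 2: union(1, 0) -> merged; set of 1 now {0, 1}
Step 3: find(1) -> no change; set of 1 is {0, 1}
Step 4: find(2) -> no change; set of 2 is {2}
Step 5: union(0, 3) -> merged; set of 0 now {0, 1, 3}
Component of 0: {0, 1, 3}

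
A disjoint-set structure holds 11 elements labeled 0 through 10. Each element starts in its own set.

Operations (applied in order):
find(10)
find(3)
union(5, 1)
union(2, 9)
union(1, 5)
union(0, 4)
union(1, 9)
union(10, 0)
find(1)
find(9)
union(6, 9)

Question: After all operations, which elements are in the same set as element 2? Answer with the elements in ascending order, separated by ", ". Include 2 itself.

Step 1: find(10) -> no change; set of 10 is {10}
Step 2: find(3) -> no change; set of 3 is {3}
Step 3: union(5, 1) -> merged; set of 5 now {1, 5}
Step 4: union(2, 9) -> merged; set of 2 now {2, 9}
Step 5: union(1, 5) -> already same set; set of 1 now {1, 5}
Step 6: union(0, 4) -> merged; set of 0 now {0, 4}
Step 7: union(1, 9) -> merged; set of 1 now {1, 2, 5, 9}
Step 8: union(10, 0) -> merged; set of 10 now {0, 4, 10}
Step 9: find(1) -> no change; set of 1 is {1, 2, 5, 9}
Step 10: find(9) -> no change; set of 9 is {1, 2, 5, 9}
Step 11: union(6, 9) -> merged; set of 6 now {1, 2, 5, 6, 9}
Component of 2: {1, 2, 5, 6, 9}

Answer: 1, 2, 5, 6, 9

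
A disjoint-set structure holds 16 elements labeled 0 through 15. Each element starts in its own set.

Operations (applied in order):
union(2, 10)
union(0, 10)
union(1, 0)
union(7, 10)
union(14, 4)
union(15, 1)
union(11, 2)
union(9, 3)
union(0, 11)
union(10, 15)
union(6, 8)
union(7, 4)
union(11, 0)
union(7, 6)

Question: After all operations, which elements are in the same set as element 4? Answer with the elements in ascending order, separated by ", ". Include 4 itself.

Step 1: union(2, 10) -> merged; set of 2 now {2, 10}
Step 2: union(0, 10) -> merged; set of 0 now {0, 2, 10}
Step 3: union(1, 0) -> merged; set of 1 now {0, 1, 2, 10}
Step 4: union(7, 10) -> merged; set of 7 now {0, 1, 2, 7, 10}
Step 5: union(14, 4) -> merged; set of 14 now {4, 14}
Step 6: union(15, 1) -> merged; set of 15 now {0, 1, 2, 7, 10, 15}
Step 7: union(11, 2) -> merged; set of 11 now {0, 1, 2, 7, 10, 11, 15}
Step 8: union(9, 3) -> merged; set of 9 now {3, 9}
Step 9: union(0, 11) -> already same set; set of 0 now {0, 1, 2, 7, 10, 11, 15}
Step 10: union(10, 15) -> already same set; set of 10 now {0, 1, 2, 7, 10, 11, 15}
Step 11: union(6, 8) -> merged; set of 6 now {6, 8}
Step 12: union(7, 4) -> merged; set of 7 now {0, 1, 2, 4, 7, 10, 11, 14, 15}
Step 13: union(11, 0) -> already same set; set of 11 now {0, 1, 2, 4, 7, 10, 11, 14, 15}
Step 14: union(7, 6) -> merged; set of 7 now {0, 1, 2, 4, 6, 7, 8, 10, 11, 14, 15}
Component of 4: {0, 1, 2, 4, 6, 7, 8, 10, 11, 14, 15}

Answer: 0, 1, 2, 4, 6, 7, 8, 10, 11, 14, 15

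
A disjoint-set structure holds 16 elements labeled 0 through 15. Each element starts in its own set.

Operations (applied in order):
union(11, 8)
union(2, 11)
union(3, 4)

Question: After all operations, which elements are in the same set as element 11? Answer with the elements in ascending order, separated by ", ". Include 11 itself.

Answer: 2, 8, 11

Derivation:
Step 1: union(11, 8) -> merged; set of 11 now {8, 11}
Step 2: union(2, 11) -> merged; set of 2 now {2, 8, 11}
Step 3: union(3, 4) -> merged; set of 3 now {3, 4}
Component of 11: {2, 8, 11}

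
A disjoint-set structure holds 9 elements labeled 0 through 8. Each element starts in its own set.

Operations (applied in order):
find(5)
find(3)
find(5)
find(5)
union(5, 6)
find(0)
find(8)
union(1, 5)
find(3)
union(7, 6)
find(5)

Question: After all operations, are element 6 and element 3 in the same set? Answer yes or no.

Answer: no

Derivation:
Step 1: find(5) -> no change; set of 5 is {5}
Step 2: find(3) -> no change; set of 3 is {3}
Step 3: find(5) -> no change; set of 5 is {5}
Step 4: find(5) -> no change; set of 5 is {5}
Step 5: union(5, 6) -> merged; set of 5 now {5, 6}
Step 6: find(0) -> no change; set of 0 is {0}
Step 7: find(8) -> no change; set of 8 is {8}
Step 8: union(1, 5) -> merged; set of 1 now {1, 5, 6}
Step 9: find(3) -> no change; set of 3 is {3}
Step 10: union(7, 6) -> merged; set of 7 now {1, 5, 6, 7}
Step 11: find(5) -> no change; set of 5 is {1, 5, 6, 7}
Set of 6: {1, 5, 6, 7}; 3 is not a member.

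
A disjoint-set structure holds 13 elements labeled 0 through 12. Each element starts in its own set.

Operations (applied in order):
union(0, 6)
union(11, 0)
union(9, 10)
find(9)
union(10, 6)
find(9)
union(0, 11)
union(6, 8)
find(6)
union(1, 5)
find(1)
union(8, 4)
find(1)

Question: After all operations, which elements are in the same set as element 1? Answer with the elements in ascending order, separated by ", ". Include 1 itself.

Step 1: union(0, 6) -> merged; set of 0 now {0, 6}
Step 2: union(11, 0) -> merged; set of 11 now {0, 6, 11}
Step 3: union(9, 10) -> merged; set of 9 now {9, 10}
Step 4: find(9) -> no change; set of 9 is {9, 10}
Step 5: union(10, 6) -> merged; set of 10 now {0, 6, 9, 10, 11}
Step 6: find(9) -> no change; set of 9 is {0, 6, 9, 10, 11}
Step 7: union(0, 11) -> already same set; set of 0 now {0, 6, 9, 10, 11}
Step 8: union(6, 8) -> merged; set of 6 now {0, 6, 8, 9, 10, 11}
Step 9: find(6) -> no change; set of 6 is {0, 6, 8, 9, 10, 11}
Step 10: union(1, 5) -> merged; set of 1 now {1, 5}
Step 11: find(1) -> no change; set of 1 is {1, 5}
Step 12: union(8, 4) -> merged; set of 8 now {0, 4, 6, 8, 9, 10, 11}
Step 13: find(1) -> no change; set of 1 is {1, 5}
Component of 1: {1, 5}

Answer: 1, 5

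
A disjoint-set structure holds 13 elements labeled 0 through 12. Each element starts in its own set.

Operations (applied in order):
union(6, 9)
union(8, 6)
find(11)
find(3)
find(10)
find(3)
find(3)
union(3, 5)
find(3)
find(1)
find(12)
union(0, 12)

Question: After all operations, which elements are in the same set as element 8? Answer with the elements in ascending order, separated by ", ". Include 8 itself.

Step 1: union(6, 9) -> merged; set of 6 now {6, 9}
Step 2: union(8, 6) -> merged; set of 8 now {6, 8, 9}
Step 3: find(11) -> no change; set of 11 is {11}
Step 4: find(3) -> no change; set of 3 is {3}
Step 5: find(10) -> no change; set of 10 is {10}
Step 6: find(3) -> no change; set of 3 is {3}
Step 7: find(3) -> no change; set of 3 is {3}
Step 8: union(3, 5) -> merged; set of 3 now {3, 5}
Step 9: find(3) -> no change; set of 3 is {3, 5}
Step 10: find(1) -> no change; set of 1 is {1}
Step 11: find(12) -> no change; set of 12 is {12}
Step 12: union(0, 12) -> merged; set of 0 now {0, 12}
Component of 8: {6, 8, 9}

Answer: 6, 8, 9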